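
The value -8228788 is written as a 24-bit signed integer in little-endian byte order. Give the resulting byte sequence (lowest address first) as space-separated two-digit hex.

4C 70 82

Two's complement of -8228788 in 24 bits: 8228788 = 0x7D8FB4; invert → 0x82704B; add 1 → 0x82704C.
Split into bytes (most-significant first): 82 70 4C.
Little-endian stores the least-significant byte at the lowest address.
So at ascending addresses the bytes are 4C 70 82.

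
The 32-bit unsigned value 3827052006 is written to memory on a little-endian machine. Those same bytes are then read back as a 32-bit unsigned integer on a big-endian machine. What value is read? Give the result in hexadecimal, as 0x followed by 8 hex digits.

0xE62D1CE4

3827052006 in 32-bit hexadecimal is 0xE41C2DE6.
Stored little-endian, the bytes at ascending addresses are E6 2D 1C E4.
Read back as big-endian, the last byte is least significant, giving 0xE62D1CE4.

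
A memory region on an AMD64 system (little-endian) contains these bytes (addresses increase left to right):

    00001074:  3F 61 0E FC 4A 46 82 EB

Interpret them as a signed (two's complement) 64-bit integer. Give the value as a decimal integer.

-1476540439953776321

Little-endian: lowest address holds the least-significant byte.
Reassemble most-significant byte first: EB 82 46 4A FC 0E 61 3F → 0xEB82464AFC0E613F.
Top bit is set, so as a signed 64-bit value this is 0xEB82464AFC0E613F − 2^64 = -1476540439953776321.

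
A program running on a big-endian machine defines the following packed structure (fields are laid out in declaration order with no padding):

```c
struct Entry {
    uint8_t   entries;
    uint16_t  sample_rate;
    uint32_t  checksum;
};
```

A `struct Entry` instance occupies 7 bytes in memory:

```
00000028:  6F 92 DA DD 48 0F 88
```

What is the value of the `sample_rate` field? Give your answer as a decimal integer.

37594

`sample_rate` follows `entries` (1 byte), so it starts at byte offset 1 and occupies 2 bytes.
Bytes at offsets 1..2: 92 DA.
In big-endian order the high byte comes first in memory.
The bytes are already most-significant first: 0x92DA.
0x92DA = 37594.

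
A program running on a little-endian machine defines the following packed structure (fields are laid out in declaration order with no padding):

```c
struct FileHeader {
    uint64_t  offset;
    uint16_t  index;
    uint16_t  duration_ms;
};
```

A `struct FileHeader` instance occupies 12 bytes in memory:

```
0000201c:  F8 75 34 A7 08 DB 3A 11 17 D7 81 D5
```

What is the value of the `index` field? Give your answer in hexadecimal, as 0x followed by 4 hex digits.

0xD717

`index` follows `offset` (8 bytes), so it starts at byte offset 8 and occupies 2 bytes.
Bytes at offsets 8..9: 17 D7.
Little-endian stores the least-significant byte at the lowest address.
Reassemble most-significant byte first: D7 17 → 0xD717.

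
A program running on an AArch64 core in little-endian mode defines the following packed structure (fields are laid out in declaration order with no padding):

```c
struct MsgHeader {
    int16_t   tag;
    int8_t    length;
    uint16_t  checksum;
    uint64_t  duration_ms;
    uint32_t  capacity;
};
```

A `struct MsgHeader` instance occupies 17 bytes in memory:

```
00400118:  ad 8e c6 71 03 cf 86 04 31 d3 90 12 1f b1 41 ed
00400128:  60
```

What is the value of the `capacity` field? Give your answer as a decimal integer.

1626161585

`capacity` follows `tag` (2 B), `length` (1 B), `checksum` (2 B), `duration_ms` (8 B), so it starts at offset 2 + 1 + 2 + 8 = 13 and occupies 4 bytes.
Bytes at offsets 13..16: B1 41 ED 60.
Little-endian stores the least-significant byte at the lowest address.
Reassemble most-significant byte first: 60 ED 41 B1 → 0x60ED41B1.
0x60ED41B1 = 1626161585.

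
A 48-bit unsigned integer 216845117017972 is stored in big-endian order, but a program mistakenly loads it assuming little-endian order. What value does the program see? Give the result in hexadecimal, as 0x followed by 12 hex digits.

216845117017972 in 48-bit hexadecimal is 0xC538302BCF74.
Stored big-endian, the bytes at ascending addresses are C5 38 30 2B CF 74.
Read back as little-endian, the first byte is least significant, giving 0x74CF2B3038C5.

0x74CF2B3038C5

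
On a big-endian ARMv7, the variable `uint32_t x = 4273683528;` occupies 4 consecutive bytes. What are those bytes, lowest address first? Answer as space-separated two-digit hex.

FE BB 3C 48

4273683528 in hexadecimal, padded to 32 bits, is 0xFEBB3C48.
Split into bytes (most-significant first): FE BB 3C 48.
Big-endian stores the most-significant byte at the lowest address.
So the memory order matches the most-significant-first order: FE BB 3C 48.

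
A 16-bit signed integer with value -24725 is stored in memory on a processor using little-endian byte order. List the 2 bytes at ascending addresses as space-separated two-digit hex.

Two's complement of -24725 in 16 bits: 24725 = 0x6095; invert → 0x9F6A; add 1 → 0x9F6B.
Split into bytes (most-significant first): 9F 6B.
Little-endian stores the least-significant byte at the lowest address.
So at ascending addresses the bytes are 6B 9F.

6B 9F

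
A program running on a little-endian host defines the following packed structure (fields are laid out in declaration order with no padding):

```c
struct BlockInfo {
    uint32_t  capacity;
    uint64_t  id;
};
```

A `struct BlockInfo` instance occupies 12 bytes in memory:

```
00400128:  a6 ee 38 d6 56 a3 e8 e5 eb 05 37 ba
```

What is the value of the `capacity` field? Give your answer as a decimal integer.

3594055334

`capacity` is the first field, at byte offset 0, occupying 4 bytes.
Bytes at offsets 0..3: A6 EE 38 D6.
Little-endian: lowest address holds the least-significant byte.
Reassemble most-significant byte first: D6 38 EE A6 → 0xD638EEA6.
0xD638EEA6 = 3594055334.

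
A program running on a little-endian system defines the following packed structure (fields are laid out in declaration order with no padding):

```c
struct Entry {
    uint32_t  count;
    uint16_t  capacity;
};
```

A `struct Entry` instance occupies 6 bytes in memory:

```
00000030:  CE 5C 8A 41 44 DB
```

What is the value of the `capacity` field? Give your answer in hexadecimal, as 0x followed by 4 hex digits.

`capacity` follows `count` (4 bytes), so it starts at byte offset 4 and occupies 2 bytes.
Bytes at offsets 4..5: 44 DB.
Little-endian: lowest address holds the least-significant byte.
Reassemble most-significant byte first: DB 44 → 0xDB44.

0xDB44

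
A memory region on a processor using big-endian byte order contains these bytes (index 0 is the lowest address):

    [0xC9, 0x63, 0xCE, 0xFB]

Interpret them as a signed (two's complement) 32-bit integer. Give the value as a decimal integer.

Big-endian: lowest address holds the most-significant byte.
The bytes are already most-significant first: 0xC963CEFB.
Top bit is set, so as a signed 32-bit value this is 0xC963CEFB − 2^32 = -916205829.

-916205829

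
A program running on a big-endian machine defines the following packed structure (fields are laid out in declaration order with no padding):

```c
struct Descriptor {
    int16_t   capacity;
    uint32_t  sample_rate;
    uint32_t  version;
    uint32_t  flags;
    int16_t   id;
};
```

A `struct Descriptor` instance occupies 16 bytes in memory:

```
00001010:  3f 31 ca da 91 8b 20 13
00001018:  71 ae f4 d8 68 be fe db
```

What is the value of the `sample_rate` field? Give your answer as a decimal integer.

3403321739

`sample_rate` follows `capacity` (2 bytes), so it starts at byte offset 2 and occupies 4 bytes.
Bytes at offsets 2..5: CA DA 91 8B.
Big-endian stores the most-significant byte at the lowest address.
The bytes are already most-significant first: 0xCADA918B.
0xCADA918B = 3403321739.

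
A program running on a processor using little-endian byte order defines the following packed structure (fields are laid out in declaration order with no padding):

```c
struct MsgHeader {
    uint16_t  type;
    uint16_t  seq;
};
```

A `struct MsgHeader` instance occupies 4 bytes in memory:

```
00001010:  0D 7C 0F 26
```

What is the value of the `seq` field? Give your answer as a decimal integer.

`seq` follows `type` (2 bytes), so it starts at byte offset 2 and occupies 2 bytes.
Bytes at offsets 2..3: 0F 26.
Little-endian: lowest address holds the least-significant byte.
Reassemble most-significant byte first: 26 0F → 0x260F.
0x260F = 9743.

9743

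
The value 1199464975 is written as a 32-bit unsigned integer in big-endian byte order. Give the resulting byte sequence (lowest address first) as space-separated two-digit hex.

47 7E 62 0F

1199464975 in hexadecimal, padded to 32 bits, is 0x477E620F.
Split into bytes (most-significant first): 47 7E 62 0F.
In big-endian order the high byte comes first in memory.
So the memory order matches the most-significant-first order: 47 7E 62 0F.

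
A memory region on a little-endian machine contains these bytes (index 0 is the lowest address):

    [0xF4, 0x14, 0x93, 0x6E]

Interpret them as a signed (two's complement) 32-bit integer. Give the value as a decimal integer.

1855132916

In little-endian order the low byte comes first in memory.
Reassemble most-significant byte first: 6E 93 14 F4 → 0x6E9314F4.
0x6E9314F4 = 1855132916.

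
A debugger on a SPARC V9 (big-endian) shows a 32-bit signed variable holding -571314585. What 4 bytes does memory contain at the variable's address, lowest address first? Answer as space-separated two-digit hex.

DD F2 6E 67

Two's complement of -571314585 in 32 bits: 571314585 = 0x220D9199; invert → 0xDDF26E66; add 1 → 0xDDF26E67.
Split into bytes (most-significant first): DD F2 6E 67.
Big-endian: lowest address holds the most-significant byte.
So the memory order matches the most-significant-first order: DD F2 6E 67.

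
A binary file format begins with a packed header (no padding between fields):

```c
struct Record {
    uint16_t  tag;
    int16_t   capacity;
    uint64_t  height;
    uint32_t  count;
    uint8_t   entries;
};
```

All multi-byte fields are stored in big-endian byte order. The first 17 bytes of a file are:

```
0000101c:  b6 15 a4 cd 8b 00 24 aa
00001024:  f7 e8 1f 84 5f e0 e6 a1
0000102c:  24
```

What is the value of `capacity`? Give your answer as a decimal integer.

`capacity` follows `tag` (2 bytes), so it starts at byte offset 2 and occupies 2 bytes.
Bytes at offsets 2..3: A4 CD.
Big-endian: lowest address holds the most-significant byte.
The bytes are already most-significant first: 0xA4CD.
Top bit is set, so as a signed 16-bit value this is 0xA4CD − 2^16 = -23347.

-23347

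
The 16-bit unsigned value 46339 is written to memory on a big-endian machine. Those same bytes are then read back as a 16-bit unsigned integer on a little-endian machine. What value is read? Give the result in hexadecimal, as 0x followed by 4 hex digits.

0x03B5

46339 in 16-bit hexadecimal is 0xB503.
Stored big-endian, the bytes at ascending addresses are B5 03.
Read back as little-endian, the first byte is least significant, giving 0x03B5.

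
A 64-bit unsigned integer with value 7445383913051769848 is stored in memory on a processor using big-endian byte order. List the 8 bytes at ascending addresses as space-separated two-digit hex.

67 53 51 38 B9 DB CB F8

7445383913051769848 in hexadecimal, padded to 64 bits, is 0x67535138B9DBCBF8.
Split into bytes (most-significant first): 67 53 51 38 B9 DB CB F8.
Big-endian: lowest address holds the most-significant byte.
So the memory order matches the most-significant-first order: 67 53 51 38 B9 DB CB F8.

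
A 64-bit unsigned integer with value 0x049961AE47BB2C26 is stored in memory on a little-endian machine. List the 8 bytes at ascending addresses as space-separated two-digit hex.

Split into bytes (most-significant first): 04 99 61 AE 47 BB 2C 26.
In little-endian order the low byte comes first in memory.
So at ascending addresses the bytes are 26 2C BB 47 AE 61 99 04.

26 2C BB 47 AE 61 99 04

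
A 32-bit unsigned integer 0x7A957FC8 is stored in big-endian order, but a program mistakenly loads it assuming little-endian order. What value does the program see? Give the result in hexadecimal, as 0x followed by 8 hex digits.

Stored big-endian, the bytes at ascending addresses are 7A 95 7F C8.
Read back as little-endian, the first byte is least significant, giving 0xC87F957A.

0xC87F957A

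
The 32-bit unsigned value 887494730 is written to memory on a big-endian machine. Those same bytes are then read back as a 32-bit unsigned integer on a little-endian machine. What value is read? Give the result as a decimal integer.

887494730 in 32-bit hexadecimal is 0x34E6184A.
Stored big-endian, the bytes at ascending addresses are 34 E6 18 4A.
Read back as little-endian, the first byte is least significant, giving 0x4A18E634.
0x4A18E634 = 1243145780.

1243145780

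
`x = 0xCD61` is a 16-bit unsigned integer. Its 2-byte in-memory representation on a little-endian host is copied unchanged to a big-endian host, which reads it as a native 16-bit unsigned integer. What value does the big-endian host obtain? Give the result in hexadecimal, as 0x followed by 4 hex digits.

0x61CD

Stored little-endian, the bytes at ascending addresses are 61 CD.
Read back as big-endian, the last byte is least significant, giving 0x61CD.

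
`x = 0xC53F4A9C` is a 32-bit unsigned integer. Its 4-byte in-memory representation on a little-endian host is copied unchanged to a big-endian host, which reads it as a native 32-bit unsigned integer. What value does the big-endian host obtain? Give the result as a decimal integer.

2622111685

Stored little-endian, the bytes at ascending addresses are 9C 4A 3F C5.
Read back as big-endian, the last byte is least significant, giving 0x9C4A3FC5.
0x9C4A3FC5 = 2622111685.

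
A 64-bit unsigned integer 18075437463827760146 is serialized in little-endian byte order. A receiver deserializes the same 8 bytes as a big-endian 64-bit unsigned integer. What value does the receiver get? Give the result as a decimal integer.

18075437463827760146 in 64-bit hexadecimal is 0xFAD8DA9B073DC412.
Stored little-endian, the bytes at ascending addresses are 12 C4 3D 07 9B DA D8 FA.
Read back as big-endian, the last byte is least significant, giving 0x12C43D079BDAD8FA.
0x12C43D079BDAD8FA = 1352272891006867706.

1352272891006867706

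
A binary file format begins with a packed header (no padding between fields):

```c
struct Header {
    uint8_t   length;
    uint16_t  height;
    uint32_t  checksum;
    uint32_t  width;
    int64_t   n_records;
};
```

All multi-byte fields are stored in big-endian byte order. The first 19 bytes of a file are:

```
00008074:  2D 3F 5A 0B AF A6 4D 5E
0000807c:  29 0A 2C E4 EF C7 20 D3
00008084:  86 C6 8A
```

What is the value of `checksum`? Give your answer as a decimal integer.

`checksum` follows `length` (1 B), `height` (2 B), so it starts at offset 1 + 2 = 3 and occupies 4 bytes.
Bytes at offsets 3..6: 0B AF A6 4D.
In big-endian order the high byte comes first in memory.
The bytes are already most-significant first: 0x0BAFA64D.
0x0BAFA64D = 196060749.

196060749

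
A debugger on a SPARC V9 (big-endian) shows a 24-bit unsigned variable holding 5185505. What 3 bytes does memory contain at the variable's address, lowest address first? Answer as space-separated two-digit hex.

5185505 in hexadecimal, padded to 24 bits, is 0x4F1FE1.
Split into bytes (most-significant first): 4F 1F E1.
Big-endian: lowest address holds the most-significant byte.
So the memory order matches the most-significant-first order: 4F 1F E1.

4F 1F E1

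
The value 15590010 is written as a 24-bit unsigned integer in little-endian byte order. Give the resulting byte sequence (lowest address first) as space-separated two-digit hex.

7A E2 ED

15590010 in hexadecimal, padded to 24 bits, is 0xEDE27A.
Split into bytes (most-significant first): ED E2 7A.
Little-endian stores the least-significant byte at the lowest address.
So at ascending addresses the bytes are 7A E2 ED.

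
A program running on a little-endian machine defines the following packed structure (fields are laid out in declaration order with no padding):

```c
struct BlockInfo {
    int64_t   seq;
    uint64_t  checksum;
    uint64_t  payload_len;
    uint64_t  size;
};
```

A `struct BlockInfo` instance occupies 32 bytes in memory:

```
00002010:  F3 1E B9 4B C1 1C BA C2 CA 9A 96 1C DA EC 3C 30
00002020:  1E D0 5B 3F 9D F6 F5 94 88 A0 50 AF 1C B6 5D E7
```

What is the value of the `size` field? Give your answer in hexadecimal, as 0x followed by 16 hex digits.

`size` follows `seq` (8 B), `checksum` (8 B), `payload_len` (8 B), so it starts at offset 8 + 8 + 8 = 24 and occupies 8 bytes.
Bytes at offsets 24..31: 88 A0 50 AF 1C B6 5D E7.
In little-endian order the low byte comes first in memory.
Reassemble most-significant byte first: E7 5D B6 1C AF 50 A0 88 → 0xE75DB61CAF50A088.

0xE75DB61CAF50A088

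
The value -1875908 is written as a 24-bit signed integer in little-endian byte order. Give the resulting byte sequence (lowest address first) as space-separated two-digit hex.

Two's complement of -1875908 in 24 bits: 1875908 = 0x1C9FC4; invert → 0xE3603B; add 1 → 0xE3603C.
Split into bytes (most-significant first): E3 60 3C.
Little-endian: lowest address holds the least-significant byte.
So at ascending addresses the bytes are 3C 60 E3.

3C 60 E3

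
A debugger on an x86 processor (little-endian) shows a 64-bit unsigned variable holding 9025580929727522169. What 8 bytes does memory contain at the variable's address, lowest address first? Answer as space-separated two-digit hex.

79 E5 F2 37 09 4E 41 7D

9025580929727522169 in hexadecimal, padded to 64 bits, is 0x7D414E0937F2E579.
Split into bytes (most-significant first): 7D 41 4E 09 37 F2 E5 79.
Little-endian: lowest address holds the least-significant byte.
So at ascending addresses the bytes are 79 E5 F2 37 09 4E 41 7D.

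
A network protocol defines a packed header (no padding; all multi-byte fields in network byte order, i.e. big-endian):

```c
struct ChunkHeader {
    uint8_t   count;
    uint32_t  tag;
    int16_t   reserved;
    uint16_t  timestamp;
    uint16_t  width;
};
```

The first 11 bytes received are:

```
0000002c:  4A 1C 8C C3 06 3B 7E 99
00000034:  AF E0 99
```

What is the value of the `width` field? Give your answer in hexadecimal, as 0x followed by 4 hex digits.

`width` follows `count` (1 B), `tag` (4 B), `reserved` (2 B), `timestamp` (2 B), so it starts at offset 1 + 4 + 2 + 2 = 9 and occupies 2 bytes.
Bytes at offsets 9..10: E0 99.
Big-endian: lowest address holds the most-significant byte.
The bytes are already most-significant first: 0xE099.

0xE099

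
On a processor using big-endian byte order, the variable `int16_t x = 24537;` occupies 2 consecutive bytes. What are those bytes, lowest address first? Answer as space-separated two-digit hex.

5F D9

24537 in hexadecimal, padded to 16 bits, is 0x5FD9.
Split into bytes (most-significant first): 5F D9.
Big-endian stores the most-significant byte at the lowest address.
So the memory order matches the most-significant-first order: 5F D9.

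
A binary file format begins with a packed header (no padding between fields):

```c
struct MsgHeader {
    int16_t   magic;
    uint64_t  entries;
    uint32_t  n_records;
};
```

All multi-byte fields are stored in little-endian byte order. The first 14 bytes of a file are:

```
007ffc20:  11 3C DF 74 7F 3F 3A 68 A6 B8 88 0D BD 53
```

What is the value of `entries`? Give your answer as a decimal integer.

`entries` follows `magic` (2 bytes), so it starts at byte offset 2 and occupies 8 bytes.
Bytes at offsets 2..9: DF 74 7F 3F 3A 68 A6 B8.
In little-endian order the low byte comes first in memory.
Reassemble most-significant byte first: B8 A6 68 3A 3F 7F 74 DF → 0xB8A6683A3F7F74DF.
0xB8A6683A3F7F74DF = 13305436748495418591.

13305436748495418591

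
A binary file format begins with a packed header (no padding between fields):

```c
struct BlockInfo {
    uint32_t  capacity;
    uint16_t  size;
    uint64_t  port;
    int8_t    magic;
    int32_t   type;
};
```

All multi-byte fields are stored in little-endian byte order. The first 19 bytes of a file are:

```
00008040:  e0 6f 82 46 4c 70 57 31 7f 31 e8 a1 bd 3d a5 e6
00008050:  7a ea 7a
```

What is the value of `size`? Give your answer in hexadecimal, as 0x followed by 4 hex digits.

0x704C

`size` follows `capacity` (4 bytes), so it starts at byte offset 4 and occupies 2 bytes.
Bytes at offsets 4..5: 4C 70.
Little-endian stores the least-significant byte at the lowest address.
Reassemble most-significant byte first: 70 4C → 0x704C.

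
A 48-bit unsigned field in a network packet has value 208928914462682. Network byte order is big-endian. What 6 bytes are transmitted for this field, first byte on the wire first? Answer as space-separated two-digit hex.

208928914462682 in hexadecimal, padded to 48 bits, is 0xBE050DBAD7DA.
Split into bytes (most-significant first): BE 05 0D BA D7 DA.
Big-endian: lowest address holds the most-significant byte.
So the memory order matches the most-significant-first order: BE 05 0D BA D7 DA.

BE 05 0D BA D7 DA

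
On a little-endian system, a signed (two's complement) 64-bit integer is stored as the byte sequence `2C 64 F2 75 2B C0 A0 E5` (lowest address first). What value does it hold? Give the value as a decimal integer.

Little-endian: lowest address holds the least-significant byte.
Reassemble most-significant byte first: E5 A0 C0 2B 75 F2 64 2C → 0xE5A0C02B75F2642C.
Top bit is set, so as a signed 64-bit value this is 0xE5A0C02B75F2642C − 2^64 = -1900307749855402964.

-1900307749855402964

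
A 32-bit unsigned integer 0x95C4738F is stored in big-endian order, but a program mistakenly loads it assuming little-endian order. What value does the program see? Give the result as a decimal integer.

Stored big-endian, the bytes at ascending addresses are 95 C4 73 8F.
Read back as little-endian, the first byte is least significant, giving 0x8F73C495.
0x8F73C495 = 2406728853.

2406728853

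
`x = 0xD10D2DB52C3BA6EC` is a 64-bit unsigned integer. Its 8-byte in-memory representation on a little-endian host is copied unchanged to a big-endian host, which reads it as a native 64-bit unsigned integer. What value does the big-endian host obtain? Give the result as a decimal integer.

Stored little-endian, the bytes at ascending addresses are EC A6 3B 2C B5 2D 0D D1.
Read back as big-endian, the last byte is least significant, giving 0xECA63B2CB52D0DD1.
0xECA63B2CB52D0DD1 = 17052382102289190353.

17052382102289190353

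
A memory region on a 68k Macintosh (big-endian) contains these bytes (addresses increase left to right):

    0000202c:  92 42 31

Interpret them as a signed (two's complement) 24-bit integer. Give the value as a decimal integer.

Big-endian: lowest address holds the most-significant byte.
The bytes are already most-significant first: 0x924231.
Top bit is set, so as a signed 24-bit value this is 0x924231 − 2^24 = -7192015.

-7192015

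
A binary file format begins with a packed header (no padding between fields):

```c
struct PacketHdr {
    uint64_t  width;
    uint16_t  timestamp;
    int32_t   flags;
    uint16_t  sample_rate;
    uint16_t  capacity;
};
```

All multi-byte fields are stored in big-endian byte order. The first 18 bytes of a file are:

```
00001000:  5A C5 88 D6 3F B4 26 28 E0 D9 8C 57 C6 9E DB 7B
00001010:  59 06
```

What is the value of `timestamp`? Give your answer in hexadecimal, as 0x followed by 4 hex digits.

`timestamp` follows `width` (8 bytes), so it starts at byte offset 8 and occupies 2 bytes.
Bytes at offsets 8..9: E0 D9.
Big-endian stores the most-significant byte at the lowest address.
The bytes are already most-significant first: 0xE0D9.

0xE0D9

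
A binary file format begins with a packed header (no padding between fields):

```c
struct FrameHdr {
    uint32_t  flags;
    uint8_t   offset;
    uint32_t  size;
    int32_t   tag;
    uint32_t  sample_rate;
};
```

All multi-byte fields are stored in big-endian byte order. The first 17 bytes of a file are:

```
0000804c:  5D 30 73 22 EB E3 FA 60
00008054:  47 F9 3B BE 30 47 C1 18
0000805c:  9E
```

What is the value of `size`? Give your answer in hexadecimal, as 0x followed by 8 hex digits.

`size` follows `flags` (4 B), `offset` (1 B), so it starts at offset 4 + 1 = 5 and occupies 4 bytes.
Bytes at offsets 5..8: E3 FA 60 47.
Big-endian stores the most-significant byte at the lowest address.
The bytes are already most-significant first: 0xE3FA6047.

0xE3FA6047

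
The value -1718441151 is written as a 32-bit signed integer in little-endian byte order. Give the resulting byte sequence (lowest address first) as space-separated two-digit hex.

41 AB 92 99

Two's complement of -1718441151 in 32 bits: 1718441151 = 0x666D54BF; invert → 0x9992AB40; add 1 → 0x9992AB41.
Split into bytes (most-significant first): 99 92 AB 41.
Little-endian: lowest address holds the least-significant byte.
So at ascending addresses the bytes are 41 AB 92 99.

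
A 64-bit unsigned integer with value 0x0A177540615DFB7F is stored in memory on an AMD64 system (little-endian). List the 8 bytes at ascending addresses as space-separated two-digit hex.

7F FB 5D 61 40 75 17 0A

Split into bytes (most-significant first): 0A 17 75 40 61 5D FB 7F.
In little-endian order the low byte comes first in memory.
So at ascending addresses the bytes are 7F FB 5D 61 40 75 17 0A.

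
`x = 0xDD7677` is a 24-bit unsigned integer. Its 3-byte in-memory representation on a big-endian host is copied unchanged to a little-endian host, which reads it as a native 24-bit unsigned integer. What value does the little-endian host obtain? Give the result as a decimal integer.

7829213

Stored big-endian, the bytes at ascending addresses are DD 76 77.
Read back as little-endian, the first byte is least significant, giving 0x7776DD.
0x7776DD = 7829213.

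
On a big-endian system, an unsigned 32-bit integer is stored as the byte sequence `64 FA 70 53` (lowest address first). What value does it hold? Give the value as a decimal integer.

Big-endian: lowest address holds the most-significant byte.
The bytes are already most-significant first: 0x64FA7053.
0x64FA7053 = 1694134355.

1694134355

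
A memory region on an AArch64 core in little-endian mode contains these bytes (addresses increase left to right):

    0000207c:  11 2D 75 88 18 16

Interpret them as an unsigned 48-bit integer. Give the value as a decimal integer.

Little-endian stores the least-significant byte at the lowest address.
Reassemble most-significant byte first: 16 18 88 75 2D 11 → 0x161888752D11.
0x161888752D11 = 24294624406801.

24294624406801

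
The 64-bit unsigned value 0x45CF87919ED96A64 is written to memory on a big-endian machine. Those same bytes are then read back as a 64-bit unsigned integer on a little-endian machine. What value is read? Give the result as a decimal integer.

Stored big-endian, the bytes at ascending addresses are 45 CF 87 91 9E D9 6A 64.
Read back as little-endian, the first byte is least significant, giving 0x646AD99E9187CF45.
0x646AD99E9187CF45 = 7235835026393780037.

7235835026393780037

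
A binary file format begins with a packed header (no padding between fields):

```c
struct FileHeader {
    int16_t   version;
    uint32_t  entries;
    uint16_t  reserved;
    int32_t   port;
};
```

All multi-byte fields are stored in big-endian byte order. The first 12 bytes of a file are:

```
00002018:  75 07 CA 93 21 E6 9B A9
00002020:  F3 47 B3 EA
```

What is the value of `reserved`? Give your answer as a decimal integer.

39849

`reserved` follows `version` (2 B), `entries` (4 B), so it starts at offset 2 + 4 = 6 and occupies 2 bytes.
Bytes at offsets 6..7: 9B A9.
In big-endian order the high byte comes first in memory.
The bytes are already most-significant first: 0x9BA9.
0x9BA9 = 39849.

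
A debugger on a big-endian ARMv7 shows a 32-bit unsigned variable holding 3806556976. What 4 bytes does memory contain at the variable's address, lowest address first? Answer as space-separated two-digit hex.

3806556976 in hexadecimal, padded to 32 bits, is 0xE2E37330.
Split into bytes (most-significant first): E2 E3 73 30.
Big-endian: lowest address holds the most-significant byte.
So the memory order matches the most-significant-first order: E2 E3 73 30.

E2 E3 73 30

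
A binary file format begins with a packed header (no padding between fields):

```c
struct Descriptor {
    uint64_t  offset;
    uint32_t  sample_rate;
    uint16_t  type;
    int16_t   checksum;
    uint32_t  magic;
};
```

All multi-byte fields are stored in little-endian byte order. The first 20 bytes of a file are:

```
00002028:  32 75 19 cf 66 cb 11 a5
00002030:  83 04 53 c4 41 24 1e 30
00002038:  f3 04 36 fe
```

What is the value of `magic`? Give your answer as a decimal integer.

4264953075

`magic` follows `offset` (8 B), `sample_rate` (4 B), `type` (2 B), `checksum` (2 B), so it starts at offset 8 + 4 + 2 + 2 = 16 and occupies 4 bytes.
Bytes at offsets 16..19: F3 04 36 FE.
In little-endian order the low byte comes first in memory.
Reassemble most-significant byte first: FE 36 04 F3 → 0xFE3604F3.
0xFE3604F3 = 4264953075.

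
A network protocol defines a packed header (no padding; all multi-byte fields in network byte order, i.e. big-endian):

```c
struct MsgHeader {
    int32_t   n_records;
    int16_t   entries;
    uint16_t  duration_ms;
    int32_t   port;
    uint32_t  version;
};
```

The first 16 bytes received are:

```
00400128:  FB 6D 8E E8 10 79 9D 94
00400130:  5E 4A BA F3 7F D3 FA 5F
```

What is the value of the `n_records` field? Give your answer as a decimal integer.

-76706072

`n_records` is the first field, at byte offset 0, occupying 4 bytes.
Bytes at offsets 0..3: FB 6D 8E E8.
Big-endian stores the most-significant byte at the lowest address.
The bytes are already most-significant first: 0xFB6D8EE8.
Top bit is set, so as a signed 32-bit value this is 0xFB6D8EE8 − 2^32 = -76706072.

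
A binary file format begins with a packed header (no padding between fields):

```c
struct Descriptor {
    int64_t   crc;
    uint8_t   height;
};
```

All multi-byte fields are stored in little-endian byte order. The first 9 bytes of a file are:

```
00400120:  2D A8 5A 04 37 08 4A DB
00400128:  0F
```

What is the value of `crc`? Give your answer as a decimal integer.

-2645292798737471443

`crc` is the first field, at byte offset 0, occupying 8 bytes.
Bytes at offsets 0..7: 2D A8 5A 04 37 08 4A DB.
In little-endian order the low byte comes first in memory.
Reassemble most-significant byte first: DB 4A 08 37 04 5A A8 2D → 0xDB4A0837045AA82D.
Top bit is set, so as a signed 64-bit value this is 0xDB4A0837045AA82D − 2^64 = -2645292798737471443.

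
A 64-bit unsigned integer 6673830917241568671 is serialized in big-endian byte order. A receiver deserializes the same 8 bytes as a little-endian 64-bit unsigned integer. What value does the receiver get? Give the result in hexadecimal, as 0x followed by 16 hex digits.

6673830917241568671 in 64-bit hexadecimal is 0x5C9E35DC1933FD9F.
Stored big-endian, the bytes at ascending addresses are 5C 9E 35 DC 19 33 FD 9F.
Read back as little-endian, the first byte is least significant, giving 0x9FFD3319DC359E5C.

0x9FFD3319DC359E5C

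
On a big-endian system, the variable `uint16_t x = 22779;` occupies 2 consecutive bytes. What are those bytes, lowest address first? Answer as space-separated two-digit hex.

58 FB

22779 in hexadecimal, padded to 16 bits, is 0x58FB.
Split into bytes (most-significant first): 58 FB.
Big-endian: lowest address holds the most-significant byte.
So the memory order matches the most-significant-first order: 58 FB.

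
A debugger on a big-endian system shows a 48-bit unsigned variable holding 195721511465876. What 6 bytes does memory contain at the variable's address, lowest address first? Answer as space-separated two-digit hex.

B2 01 F7 2A 73 94

195721511465876 in hexadecimal, padded to 48 bits, is 0xB201F72A7394.
Split into bytes (most-significant first): B2 01 F7 2A 73 94.
In big-endian order the high byte comes first in memory.
So the memory order matches the most-significant-first order: B2 01 F7 2A 73 94.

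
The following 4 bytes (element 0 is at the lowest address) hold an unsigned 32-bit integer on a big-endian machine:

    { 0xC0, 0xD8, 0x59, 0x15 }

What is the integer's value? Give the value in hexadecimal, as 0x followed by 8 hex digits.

Big-endian: lowest address holds the most-significant byte.
The bytes are already most-significant first: 0xC0D85915.

0xC0D85915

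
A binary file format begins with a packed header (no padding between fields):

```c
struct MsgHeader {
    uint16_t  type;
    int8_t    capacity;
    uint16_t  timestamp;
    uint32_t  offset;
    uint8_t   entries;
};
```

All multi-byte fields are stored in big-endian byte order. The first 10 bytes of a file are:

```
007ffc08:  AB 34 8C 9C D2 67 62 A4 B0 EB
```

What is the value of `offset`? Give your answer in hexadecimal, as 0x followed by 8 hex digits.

`offset` follows `type` (2 B), `capacity` (1 B), `timestamp` (2 B), so it starts at offset 2 + 1 + 2 = 5 and occupies 4 bytes.
Bytes at offsets 5..8: 67 62 A4 B0.
Big-endian: lowest address holds the most-significant byte.
The bytes are already most-significant first: 0x6762A4B0.

0x6762A4B0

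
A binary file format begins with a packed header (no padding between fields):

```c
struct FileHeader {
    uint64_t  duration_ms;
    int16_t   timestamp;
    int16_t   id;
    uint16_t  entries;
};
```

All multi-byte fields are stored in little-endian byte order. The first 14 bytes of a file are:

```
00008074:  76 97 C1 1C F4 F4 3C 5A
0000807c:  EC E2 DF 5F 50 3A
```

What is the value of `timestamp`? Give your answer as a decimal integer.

`timestamp` follows `duration_ms` (8 bytes), so it starts at byte offset 8 and occupies 2 bytes.
Bytes at offsets 8..9: EC E2.
Little-endian stores the least-significant byte at the lowest address.
Reassemble most-significant byte first: E2 EC → 0xE2EC.
Top bit is set, so as a signed 16-bit value this is 0xE2EC − 2^16 = -7444.

-7444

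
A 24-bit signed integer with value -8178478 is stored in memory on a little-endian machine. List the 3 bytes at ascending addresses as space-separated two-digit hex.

Two's complement of -8178478 in 24 bits: 8178478 = 0x7CCB2E; invert → 0x8334D1; add 1 → 0x8334D2.
Split into bytes (most-significant first): 83 34 D2.
Little-endian stores the least-significant byte at the lowest address.
So at ascending addresses the bytes are D2 34 83.

D2 34 83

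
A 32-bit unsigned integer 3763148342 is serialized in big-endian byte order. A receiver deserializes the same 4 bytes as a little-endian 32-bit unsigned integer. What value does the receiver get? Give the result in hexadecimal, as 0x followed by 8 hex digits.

3763148342 in 32-bit hexadecimal is 0xE04D1636.
Stored big-endian, the bytes at ascending addresses are E0 4D 16 36.
Read back as little-endian, the first byte is least significant, giving 0x36164DE0.

0x36164DE0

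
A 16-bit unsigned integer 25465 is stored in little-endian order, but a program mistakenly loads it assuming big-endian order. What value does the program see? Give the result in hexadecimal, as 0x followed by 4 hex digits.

25465 in 16-bit hexadecimal is 0x6379.
Stored little-endian, the bytes at ascending addresses are 79 63.
Read back as big-endian, the last byte is least significant, giving 0x7963.

0x7963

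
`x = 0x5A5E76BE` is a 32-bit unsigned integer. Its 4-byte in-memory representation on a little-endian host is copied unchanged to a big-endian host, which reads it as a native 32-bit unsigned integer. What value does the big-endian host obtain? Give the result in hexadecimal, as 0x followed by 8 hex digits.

Stored little-endian, the bytes at ascending addresses are BE 76 5E 5A.
Read back as big-endian, the last byte is least significant, giving 0xBE765E5A.

0xBE765E5A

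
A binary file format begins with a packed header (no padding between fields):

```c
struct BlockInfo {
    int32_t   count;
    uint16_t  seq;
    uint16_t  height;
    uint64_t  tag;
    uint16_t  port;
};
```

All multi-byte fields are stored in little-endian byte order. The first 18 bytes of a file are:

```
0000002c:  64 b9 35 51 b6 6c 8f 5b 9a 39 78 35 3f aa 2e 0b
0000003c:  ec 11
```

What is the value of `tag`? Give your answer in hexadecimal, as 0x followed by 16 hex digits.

`tag` follows `count` (4 B), `seq` (2 B), `height` (2 B), so it starts at offset 4 + 2 + 2 = 8 and occupies 8 bytes.
Bytes at offsets 8..15: 9A 39 78 35 3F AA 2E 0B.
Little-endian stores the least-significant byte at the lowest address.
Reassemble most-significant byte first: 0B 2E AA 3F 35 78 39 9A → 0x0B2EAA3F3578399A.

0x0B2EAA3F3578399A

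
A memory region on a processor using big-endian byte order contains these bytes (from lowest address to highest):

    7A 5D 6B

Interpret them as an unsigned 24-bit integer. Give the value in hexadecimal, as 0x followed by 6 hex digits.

0x7A5D6B

Big-endian: lowest address holds the most-significant byte.
The bytes are already most-significant first: 0x7A5D6B.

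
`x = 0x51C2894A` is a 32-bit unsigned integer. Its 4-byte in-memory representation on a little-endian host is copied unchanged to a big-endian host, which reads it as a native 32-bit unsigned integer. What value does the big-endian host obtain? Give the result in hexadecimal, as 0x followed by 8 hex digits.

0x4A89C251

Stored little-endian, the bytes at ascending addresses are 4A 89 C2 51.
Read back as big-endian, the last byte is least significant, giving 0x4A89C251.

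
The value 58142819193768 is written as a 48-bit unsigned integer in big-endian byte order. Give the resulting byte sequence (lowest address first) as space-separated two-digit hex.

58142819193768 in hexadecimal, padded to 48 bits, is 0x34E16E1593A8.
Split into bytes (most-significant first): 34 E1 6E 15 93 A8.
Big-endian: lowest address holds the most-significant byte.
So the memory order matches the most-significant-first order: 34 E1 6E 15 93 A8.

34 E1 6E 15 93 A8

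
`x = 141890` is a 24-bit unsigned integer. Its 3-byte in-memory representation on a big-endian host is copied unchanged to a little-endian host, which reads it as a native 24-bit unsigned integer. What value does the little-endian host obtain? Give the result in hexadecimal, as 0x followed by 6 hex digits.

0x422A02

141890 in 24-bit hexadecimal is 0x022A42.
Stored big-endian, the bytes at ascending addresses are 02 2A 42.
Read back as little-endian, the first byte is least significant, giving 0x422A02.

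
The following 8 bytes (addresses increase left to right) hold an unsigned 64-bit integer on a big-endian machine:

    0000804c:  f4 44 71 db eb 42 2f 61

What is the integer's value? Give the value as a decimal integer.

In big-endian order the high byte comes first in memory.
The bytes are already most-significant first: 0xF44471DBEB422F61.
0xF44471DBEB422F61 = 17601318433029500769.

17601318433029500769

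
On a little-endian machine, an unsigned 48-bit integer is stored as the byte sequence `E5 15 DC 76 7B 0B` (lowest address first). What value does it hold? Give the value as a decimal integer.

In little-endian order the low byte comes first in memory.
Reassemble most-significant byte first: 0B 7B 76 DC 15 E5 → 0x0B7B76DC15E5.
0x0B7B76DC15E5 = 12624903017957.

12624903017957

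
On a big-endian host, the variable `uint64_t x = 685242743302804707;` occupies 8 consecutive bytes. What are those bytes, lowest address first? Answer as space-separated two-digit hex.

09 82 78 A4 FB 7A 54 E3

685242743302804707 in hexadecimal, padded to 64 bits, is 0x098278A4FB7A54E3.
Split into bytes (most-significant first): 09 82 78 A4 FB 7A 54 E3.
Big-endian: lowest address holds the most-significant byte.
So the memory order matches the most-significant-first order: 09 82 78 A4 FB 7A 54 E3.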